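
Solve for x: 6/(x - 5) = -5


Multiply both sides by (x - 5): 6 = -5(x - 5)
Distribute: 6 = -5x + 25
-5x = 6 - 25 = -19
x = 19/5

x = 19/5


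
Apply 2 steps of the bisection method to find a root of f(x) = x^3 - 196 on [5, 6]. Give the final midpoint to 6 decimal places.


f(x) = x^3 - 196
f(5) = -71 < 0
f(6) = 20 > 0

Step 1: midpoint = (5.000000 + 6.000000)/2 = 5.500000
  f(5.500000) = -29.625000
  f(mid) < 0, so root is in [5.500000, 6.000000]

Step 2: midpoint = (5.500000 + 6.000000)/2 = 5.750000
  f(5.750000) = -5.890625
  f(mid) < 0, so root is in [5.750000, 6.000000]

midpoint = 5.750000


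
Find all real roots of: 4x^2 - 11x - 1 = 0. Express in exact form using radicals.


Using the quadratic formula: x = (-b ± sqrt(b^2 - 4ac)) / (2a)
Here a = 4, b = -11, c = -1
Discriminant = b^2 - 4ac = (-11)^2 - 4(4)(-1) = 121 + 16 = 137
Since discriminant = 137 > 0, there are two real roots.
x = (11 ± sqrt(137)) / 8
Numerically: x ≈ 2.8381 or x ≈ -0.0881

x = (11 + sqrt(137)) / 8 or x = (11 - sqrt(137)) / 8


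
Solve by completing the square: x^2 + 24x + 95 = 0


Start: x^2 + 24x + 95 = 0
Move constant: x^2 + 24x = -95
Half of 24 is 12, squared is 144
Add 144 to both sides: x^2 + 24x + 144 = 49
(x + 12)^2 = 49
x + 12 = ±7
x = -12 + 7 = -5 or x = -12 - 7 = -19

x = -19, x = -5


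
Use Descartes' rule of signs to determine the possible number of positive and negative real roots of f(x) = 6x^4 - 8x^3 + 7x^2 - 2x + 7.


Descartes' rule of signs:

For positive roots, count sign changes in f(x) = 6x^4 - 8x^3 + 7x^2 - 2x + 7:
Signs of coefficients: +, -, +, -, +
Number of sign changes: 4
Possible positive real roots: 4, 2, 0

For negative roots, examine f(-x) = 6x^4 + 8x^3 + 7x^2 + 2x + 7:
Signs of coefficients: +, +, +, +, +
Number of sign changes: 0
Possible negative real roots: 0

Positive roots: 4 or 2 or 0; Negative roots: 0


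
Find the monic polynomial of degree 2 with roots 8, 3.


A monic polynomial with roots 8, 3 is:
p(x) = (x - 8)(x - 3)
After multiplying by (x - 8): x - 8
After multiplying by (x - 3): x^2 - 11x + 24

x^2 - 11x + 24


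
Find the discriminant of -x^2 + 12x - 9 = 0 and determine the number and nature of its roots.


For ax^2 + bx + c = 0, discriminant D = b^2 - 4ac
Here a = -1, b = 12, c = -9
D = (12)^2 - 4(-1)(-9) = 144 - 36 = 108

D = 108 > 0 but not a perfect square
The equation has 2 distinct real irrational roots.

Discriminant = 108, 2 distinct real irrational roots


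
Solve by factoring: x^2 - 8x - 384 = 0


We need two numbers that multiply to -384 and add to -8.
Those numbers are 16 and -24 (since 16 * (-24) = -384 and 16 + (-24) = -8).
So x^2 - 8x - 384 = (x + 16)(x - 24) = 0
Setting each factor to zero: x = -16 or x = 24

x = -16, x = 24


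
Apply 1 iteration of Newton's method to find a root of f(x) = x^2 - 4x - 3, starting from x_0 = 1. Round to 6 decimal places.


Newton's method: x_(n+1) = x_n - f(x_n)/f'(x_n)
f(x) = x^2 - 4x - 3
f'(x) = 2x - 4

Iteration 1:
  f(1.000000) = -6.000000
  f'(1.000000) = -2.000000
  x_1 = 1.000000 - (-6.000000)/(-2.000000) = -2.000000

x_1 = -2.000000


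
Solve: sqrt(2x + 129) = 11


Square both sides: 2x + 129 = 11^2 = 121
2x = 121 - 129 = -8
x = -4
Check: sqrt(2*(-4) + 129) = sqrt(121) = 11 ✓

x = -4


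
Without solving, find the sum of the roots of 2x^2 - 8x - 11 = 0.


By Vieta's formulas for ax^2 + bx + c = 0:
  Sum of roots = -b/a
  Product of roots = c/a

Here a = 2, b = -8, c = -11
Sum = -(-8)/2 = 4
Product = -11/2 = -11/2

Sum = 4


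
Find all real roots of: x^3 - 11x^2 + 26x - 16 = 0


Let p(x) = x^3 - 11x^2 + 26x - 16. By the rational root theorem (leading coefficient 1), any rational root is an integer divisor of 16: try ±1, ±2, ... in turn.
Test x = 1: value = 0 ✓, so (x - 1) is a factor.
Synthetic division by (x - 1): bring down 1; 1(1) - 11 = -10; (-10)(1) + 26 = 16; 16(1) - 16 = 0 → quotient x^2 - 10x + 16, remainder 0.
Solve the quadratic x^2 - 10x + 16 = 0: discriminant = (-10)^2 - 4(1)(16) = 100 - 64 = 36.
sqrt(36) = 6, so x = (10 ± 6)/2: x = 8 or x = 2.

x = 1, x = 2, x = 8


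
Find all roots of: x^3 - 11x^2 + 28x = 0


The constant term is 0, so x = 0 is a root. Factor out x:
  x^2 - 11x + 28 = 0
Solve the quadratic x^2 - 11x + 28 = 0: discriminant = (-11)^2 - 4(1)(28) = 121 - 112 = 9.
sqrt(9) = 3, so x = (11 ± 3)/2: x = 7 or x = 4.
Collecting all roots found:

x = 0, x = 4, x = 7


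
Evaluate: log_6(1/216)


We need the exponent such that 6^? = 1/216
6^(-3) = 1/6^3 = 1/216
Therefore log_6(1/216) = -3

-3


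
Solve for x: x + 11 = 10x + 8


Starting with: x + 11 = 10x + 8
Move all x terms to left: (1 - 10)x = 8 - 11
Simplify: -9x = -3
Divide both sides by -9: x = 1/3

x = 1/3


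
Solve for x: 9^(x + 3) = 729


Express both sides with the same base.
729 = 9^3
Since the bases match, equate exponents: x + 3 = 3
So x = 3 - (3) = 0

x = 0


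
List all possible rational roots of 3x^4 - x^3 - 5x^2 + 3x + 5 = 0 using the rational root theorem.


Rational root theorem: possible roots are ±p/q where:
  p divides the constant term (5): p ∈ {1, 5}
  q divides the leading coefficient (3): q ∈ {1, 3}

All possible rational roots: -5, -5/3, -1, -1/3, 1/3, 1, 5/3, 5

-5, -5/3, -1, -1/3, 1/3, 1, 5/3, 5


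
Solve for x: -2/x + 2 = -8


Subtract 2 from both sides: -2/x = -10
Multiply both sides by x: -2 = -10 * x
Divide by -10: x = 1/5

x = 1/5


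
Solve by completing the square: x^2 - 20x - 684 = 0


Start: x^2 - 20x - 684 = 0
Move constant: x^2 - 20x = 684
Half of -20 is -10, squared is 100
Add 100 to both sides: x^2 - 20x + 100 = 784
(x - 10)^2 = 784
x - 10 = ±28
x = 10 + 28 = 38 or x = 10 - 28 = -18

x = -18, x = 38


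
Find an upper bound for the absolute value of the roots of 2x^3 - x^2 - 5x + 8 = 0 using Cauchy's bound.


Cauchy's bound: all roots r satisfy |r| <= 1 + max(|a_i/a_n|) for i = 0,...,n-1
where a_n is the leading coefficient.

Coefficients: [2, -1, -5, 8]
Leading coefficient a_n = 2
Ratios |a_i/a_n|: 1/2, 5/2, 4
Maximum ratio: 4
Cauchy's bound: |r| <= 1 + 4 = 5

Upper bound = 5


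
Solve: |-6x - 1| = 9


An absolute value equation |expr| = 9 gives two cases:
Case 1: -6x - 1 = 9
  -6x = 10, so x = -5/3
Case 2: -6x - 1 = -9
  -6x = -8, so x = 4/3

x = -5/3, x = 4/3


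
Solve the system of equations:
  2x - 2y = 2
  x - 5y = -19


Using Cramer's rule:
Determinant D = (2)(-5) - (1)(-2) = -10 + 2 = -8
Dx = (2)(-5) - (-19)(-2) = -10 - 38 = -48
Dy = (2)(-19) - (1)(2) = -38 - 2 = -40
x = Dx/D = -48/-8 = 6
y = Dy/D = -40/-8 = 5

x = 6, y = 5


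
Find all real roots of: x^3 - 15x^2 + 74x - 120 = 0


Let p(x) = x^3 - 15x^2 + 74x - 120. By the rational root theorem (leading coefficient 1), any rational root is an integer divisor of 120: try ±1, ±2, ... in turn.
Test x = 1: value = -60 ≠ 0.
Test x = -1: value = -210 ≠ 0.
Test x = 2: value = -24 ≠ 0.
Test x = -2: value = -336 ≠ 0.
Test x = 3: value = -6 ≠ 0.
Test x = -3: value = -504 ≠ 0.
Test x = 4: value = 0 ✓, so (x - 4) is a factor.
Synthetic division by (x - 4): bring down 1; 1(4) - 15 = -11; (-11)(4) + 74 = 30; 30(4) - 120 = 0 → quotient x^2 - 11x + 30, remainder 0.
Solve the quadratic x^2 - 11x + 30 = 0: discriminant = (-11)^2 - 4(1)(30) = 121 - 120 = 1.
sqrt(1) = 1, so x = (11 ± 1)/2: x = 6 or x = 5.

x = 4, x = 5, x = 6


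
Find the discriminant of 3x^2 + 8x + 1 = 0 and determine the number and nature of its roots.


For ax^2 + bx + c = 0, discriminant D = b^2 - 4ac
Here a = 3, b = 8, c = 1
D = (8)^2 - 4(3)(1) = 64 - 12 = 52

D = 52 > 0 but not a perfect square
The equation has 2 distinct real irrational roots.

Discriminant = 52, 2 distinct real irrational roots


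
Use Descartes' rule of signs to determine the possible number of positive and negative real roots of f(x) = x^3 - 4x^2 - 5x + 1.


Descartes' rule of signs:

For positive roots, count sign changes in f(x) = x^3 - 4x^2 - 5x + 1:
Signs of coefficients: +, -, -, +
Number of sign changes: 2
Possible positive real roots: 2, 0

For negative roots, examine f(-x) = -x^3 - 4x^2 + 5x + 1:
Signs of coefficients: -, -, +, +
Number of sign changes: 1
Possible negative real roots: 1

Positive roots: 2 or 0; Negative roots: 1


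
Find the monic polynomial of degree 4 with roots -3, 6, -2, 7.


A monic polynomial with roots -3, 6, -2, 7 is:
p(x) = (x + 3)(x - 6)(x + 2)(x - 7)
After multiplying by (x + 3): x + 3
After multiplying by (x - 6): x^2 - 3x - 18
After multiplying by (x + 2): x^3 - x^2 - 24x - 36
After multiplying by (x - 7): x^4 - 8x^3 - 17x^2 + 132x + 252

x^4 - 8x^3 - 17x^2 + 132x + 252


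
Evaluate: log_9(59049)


We need the exponent such that 9^? = 59049
9^5 = 59049
Therefore log_9(59049) = 5

5


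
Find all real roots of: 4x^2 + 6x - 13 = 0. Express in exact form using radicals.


Using the quadratic formula: x = (-b ± sqrt(b^2 - 4ac)) / (2a)
Here a = 4, b = 6, c = -13
Discriminant = b^2 - 4ac = 6^2 - 4(4)(-13) = 36 + 208 = 244
Since discriminant = 244 > 0, there are two real roots.
x = (-6 ± 2*sqrt(61)) / 8
Simplifying: x = (-3 ± sqrt(61)) / 4
Numerically: x ≈ 1.2026 or x ≈ -2.7026

x = (-3 + sqrt(61)) / 4 or x = (-3 - sqrt(61)) / 4


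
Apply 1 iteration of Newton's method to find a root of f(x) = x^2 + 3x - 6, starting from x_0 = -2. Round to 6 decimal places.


Newton's method: x_(n+1) = x_n - f(x_n)/f'(x_n)
f(x) = x^2 + 3x - 6
f'(x) = 2x + 3

Iteration 1:
  f(-2.000000) = -8.000000
  f'(-2.000000) = -1.000000
  x_1 = -2.000000 - (-8.000000)/(-1.000000) = -10.000000

x_1 = -10.000000


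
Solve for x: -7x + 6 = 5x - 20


Starting with: -7x + 6 = 5x - 20
Move all x terms to left: (-7 - 5)x = -20 - 6
Simplify: -12x = -26
Divide both sides by -12: x = 13/6

x = 13/6


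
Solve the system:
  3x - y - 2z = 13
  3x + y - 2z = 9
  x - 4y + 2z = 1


Using Cramer's rule. Expand each determinant along the first row.
D  = 3*[1*2 - (-2)*(-4)] - (-1)*[3*2 - (-2)*1] + (-2)*[3*(-4) - 1*1]
  = 3*(-6) - (-1)*(8) + (-2)*(-13) = 16
Dx = 13*[1*2 - (-2)*(-4)] - (-1)*[9*2 - (-2)*1] + (-2)*[9*(-4) - 1*1]
  = 13*(-6) - (-1)*(20) + (-2)*(-37) = 16
Dy = 3*[9*2 - (-2)*1] - 13*[3*2 - (-2)*1] + (-2)*[3*1 - 9*1]
  = 3*(20) - 13*(8) + (-2)*(-6) = -32
Dz = 3*[1*1 - 9*(-4)] - (-1)*[3*1 - 9*1] + 13*[3*(-4) - 1*1]
  = 3*(37) - (-1)*(-6) + 13*(-13) = -64
x = Dx/D = 16/16 = 1, y = Dy/D = -32/16 = -2, z = Dz/D = -64/16 = -4
Check eq1: (3)(1) + (-1)(-2) + (-2)(-4) = 13 = 13 ✓
Check eq2: (3)(1) + (1)(-2) + (-2)(-4) = 9 = 9 ✓
Check eq3: (1)(1) + (-4)(-2) + (2)(-4) = 1 = 1 ✓

x = 1, y = -2, z = -4


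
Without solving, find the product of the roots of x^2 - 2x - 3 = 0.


By Vieta's formulas for ax^2 + bx + c = 0:
  Sum of roots = -b/a
  Product of roots = c/a

Here a = 1, b = -2, c = -3
Sum = -(-2)/1 = 2
Product = -3/1 = -3

Product = -3


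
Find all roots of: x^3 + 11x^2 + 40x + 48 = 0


Let p(x) = x^3 + 11x^2 + 40x + 48. By the rational root theorem (leading coefficient 1), any rational root is an integer divisor of 48: try ±1, ±2, ... in turn.
Test x = 1: value = 100 ≠ 0.
Test x = -1: value = 18 ≠ 0.
Test x = 2: value = 180 ≠ 0.
Test x = -2: value = 4 ≠ 0.
Test x = 3: value = 294 ≠ 0.
Test x = -3: value = 0 ✓, so (x + 3) is a factor.
Synthetic division by (x + 3): bring down 1; 1(-3) + 11 = 8; 8(-3) + 40 = 16; 16(-3) + 48 = 0 → quotient x^2 + 8x + 16, remainder 0.
Solve the quadratic x^2 + 8x + 16 = 0: discriminant = 8^2 - 4(1)(16) = 64 - 64 = 0.
Discriminant = 0, so a double root: x = -8/2 = -4.
Collecting all roots found:

x = -4 (multiplicity 2), x = -3


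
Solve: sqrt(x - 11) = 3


Square both sides: x - 11 = 3^2 = 9
x = 9 + 11 = 20
x = 20
Check: sqrt(1*20 - 11) = sqrt(9) = 3 ✓

x = 20


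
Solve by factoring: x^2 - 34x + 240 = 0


We need two numbers that multiply to 240 and add to -34.
Those numbers are -24 and -10 (since (-24) * (-10) = 240 and (-24) + (-10) = -34).
So x^2 - 34x + 240 = (x - 24)(x - 10) = 0
Setting each factor to zero: x = 24 or x = 10

x = 10, x = 24


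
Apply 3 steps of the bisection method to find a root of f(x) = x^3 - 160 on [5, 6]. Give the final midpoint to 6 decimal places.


f(x) = x^3 - 160
f(5) = -35 < 0
f(6) = 56 > 0

Step 1: midpoint = (5.000000 + 6.000000)/2 = 5.500000
  f(5.500000) = 6.375000
  f(mid) > 0, so root is in [5.000000, 5.500000]

Step 2: midpoint = (5.000000 + 5.500000)/2 = 5.250000
  f(5.250000) = -15.296875
  f(mid) < 0, so root is in [5.250000, 5.500000]

Step 3: midpoint = (5.250000 + 5.500000)/2 = 5.375000
  f(5.375000) = -4.712891
  f(mid) < 0, so root is in [5.375000, 5.500000]

midpoint = 5.375000


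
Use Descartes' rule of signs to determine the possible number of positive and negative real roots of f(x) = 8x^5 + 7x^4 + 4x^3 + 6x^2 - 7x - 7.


Descartes' rule of signs:

For positive roots, count sign changes in f(x) = 8x^5 + 7x^4 + 4x^3 + 6x^2 - 7x - 7:
Signs of coefficients: +, +, +, +, -, -
Number of sign changes: 1
Possible positive real roots: 1

For negative roots, examine f(-x) = -8x^5 + 7x^4 - 4x^3 + 6x^2 + 7x - 7:
Signs of coefficients: -, +, -, +, +, -
Number of sign changes: 4
Possible negative real roots: 4, 2, 0

Positive roots: 1; Negative roots: 4 or 2 or 0


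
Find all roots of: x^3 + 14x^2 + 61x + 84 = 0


Let p(x) = x^3 + 14x^2 + 61x + 84. By the rational root theorem (leading coefficient 1), any rational root is an integer divisor of 84: try ±1, ±2, ... in turn.
Test x = 1: value = 160 ≠ 0.
Test x = -1: value = 36 ≠ 0.
Test x = 2: value = 270 ≠ 0.
Test x = -2: value = 10 ≠ 0.
Test x = 3: value = 420 ≠ 0.
Test x = -3: value = 0 ✓, so (x + 3) is a factor.
Synthetic division by (x + 3): bring down 1; 1(-3) + 14 = 11; 11(-3) + 61 = 28; 28(-3) + 84 = 0 → quotient x^2 + 11x + 28, remainder 0.
Solve the quadratic x^2 + 11x + 28 = 0: discriminant = 11^2 - 4(1)(28) = 121 - 112 = 9.
sqrt(9) = 3, so x = (-11 ± 3)/2: x = -4 or x = -7.
Collecting all roots found:

x = -7, x = -4, x = -3


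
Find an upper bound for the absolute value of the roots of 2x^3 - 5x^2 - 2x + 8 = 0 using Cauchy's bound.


Cauchy's bound: all roots r satisfy |r| <= 1 + max(|a_i/a_n|) for i = 0,...,n-1
where a_n is the leading coefficient.

Coefficients: [2, -5, -2, 8]
Leading coefficient a_n = 2
Ratios |a_i/a_n|: 5/2, 1, 4
Maximum ratio: 4
Cauchy's bound: |r| <= 1 + 4 = 5

Upper bound = 5


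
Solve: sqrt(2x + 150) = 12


Square both sides: 2x + 150 = 12^2 = 144
2x = 144 - 150 = -6
x = -3
Check: sqrt(2*(-3) + 150) = sqrt(144) = 12 ✓

x = -3


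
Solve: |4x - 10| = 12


An absolute value equation |expr| = 12 gives two cases:
Case 1: 4x - 10 = 12
  4x = 22, so x = 11/2
Case 2: 4x - 10 = -12
  4x = -2, so x = -1/2

x = -1/2, x = 11/2


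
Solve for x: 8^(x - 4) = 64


Express both sides with the same base.
64 = 8^2
Since the bases match, equate exponents: x - 4 = 2
So x = 2 - (-4) = 6

x = 6


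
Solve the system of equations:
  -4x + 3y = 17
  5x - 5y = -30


Using Cramer's rule:
Determinant D = (-4)(-5) - (5)(3) = 20 - 15 = 5
Dx = (17)(-5) - (-30)(3) = -85 + 90 = 5
Dy = (-4)(-30) - (5)(17) = 120 - 85 = 35
x = Dx/D = 5/5 = 1
y = Dy/D = 35/5 = 7

x = 1, y = 7


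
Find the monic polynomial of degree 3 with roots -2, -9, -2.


A monic polynomial with roots -2, -9, -2 is:
p(x) = (x + 2)(x + 9)(x + 2)
After multiplying by (x + 2): x + 2
After multiplying by (x + 9): x^2 + 11x + 18
After multiplying by (x + 2): x^3 + 13x^2 + 40x + 36

x^3 + 13x^2 + 40x + 36


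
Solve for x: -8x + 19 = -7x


Starting with: -8x + 19 = -7x
Move all x terms to left: (-8 + 7)x = 0 - 19
Simplify: -x = -19
Divide both sides by -1: x = 19

x = 19


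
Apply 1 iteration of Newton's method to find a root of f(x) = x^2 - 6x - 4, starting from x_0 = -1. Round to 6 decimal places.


Newton's method: x_(n+1) = x_n - f(x_n)/f'(x_n)
f(x) = x^2 - 6x - 4
f'(x) = 2x - 6

Iteration 1:
  f(-1.000000) = 3.000000
  f'(-1.000000) = -8.000000
  x_1 = -1.000000 - (3.000000)/(-8.000000) = -0.625000

x_1 = -0.625000


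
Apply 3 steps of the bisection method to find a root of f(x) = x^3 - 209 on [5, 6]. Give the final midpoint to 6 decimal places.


f(x) = x^3 - 209
f(5) = -84 < 0
f(6) = 7 > 0

Step 1: midpoint = (5.000000 + 6.000000)/2 = 5.500000
  f(5.500000) = -42.625000
  f(mid) < 0, so root is in [5.500000, 6.000000]

Step 2: midpoint = (5.500000 + 6.000000)/2 = 5.750000
  f(5.750000) = -18.890625
  f(mid) < 0, so root is in [5.750000, 6.000000]

Step 3: midpoint = (5.750000 + 6.000000)/2 = 5.875000
  f(5.875000) = -6.220703
  f(mid) < 0, so root is in [5.875000, 6.000000]

midpoint = 5.875000


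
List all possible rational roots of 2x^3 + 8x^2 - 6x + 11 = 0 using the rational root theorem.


Rational root theorem: possible roots are ±p/q where:
  p divides the constant term (11): p ∈ {1, 11}
  q divides the leading coefficient (2): q ∈ {1, 2}

All possible rational roots: -11, -11/2, -1, -1/2, 1/2, 1, 11/2, 11

-11, -11/2, -1, -1/2, 1/2, 1, 11/2, 11


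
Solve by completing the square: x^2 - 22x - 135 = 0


Start: x^2 - 22x - 135 = 0
Move constant: x^2 - 22x = 135
Half of -22 is -11, squared is 121
Add 121 to both sides: x^2 - 22x + 121 = 256
(x - 11)^2 = 256
x - 11 = ±16
x = 11 + 16 = 27 or x = 11 - 16 = -5

x = -5, x = 27


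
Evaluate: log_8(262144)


We need the exponent such that 8^? = 262144
8^6 = 262144
Therefore log_8(262144) = 6

6


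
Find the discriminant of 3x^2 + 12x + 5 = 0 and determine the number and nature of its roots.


For ax^2 + bx + c = 0, discriminant D = b^2 - 4ac
Here a = 3, b = 12, c = 5
D = (12)^2 - 4(3)(5) = 144 - 60 = 84

D = 84 > 0 but not a perfect square
The equation has 2 distinct real irrational roots.

Discriminant = 84, 2 distinct real irrational roots


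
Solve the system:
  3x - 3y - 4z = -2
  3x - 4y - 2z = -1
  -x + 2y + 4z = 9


Using Cramer's rule. Expand each determinant along the first row.
D  = 3*[(-4)*4 - (-2)*2] - (-3)*[3*4 - (-2)*(-1)] + (-4)*[3*2 - (-4)*(-1)]
  = 3*(-12) - (-3)*(10) + (-4)*(2) = -14
Dx = (-2)*[(-4)*4 - (-2)*2] - (-3)*[(-1)*4 - (-2)*9] + (-4)*[(-1)*2 - (-4)*9]
  = (-2)*(-12) - (-3)*(14) + (-4)*(34) = -70
Dy = 3*[(-1)*4 - (-2)*9] - (-2)*[3*4 - (-2)*(-1)] + (-4)*[3*9 - (-1)*(-1)]
  = 3*(14) - (-2)*(10) + (-4)*(26) = -42
Dz = 3*[(-4)*9 - (-1)*2] - (-3)*[3*9 - (-1)*(-1)] + (-2)*[3*2 - (-4)*(-1)]
  = 3*(-34) - (-3)*(26) + (-2)*(2) = -28
x = Dx/D = -70/-14 = 5, y = Dy/D = -42/-14 = 3, z = Dz/D = -28/-14 = 2
Check eq1: (3)(5) + (-3)(3) + (-4)(2) = -2 = -2 ✓
Check eq2: (3)(5) + (-4)(3) + (-2)(2) = -1 = -1 ✓
Check eq3: (-1)(5) + (2)(3) + (4)(2) = 9 = 9 ✓

x = 5, y = 3, z = 2


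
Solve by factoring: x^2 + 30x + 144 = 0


We need two numbers that multiply to 144 and add to 30.
Those numbers are 6 and 24 (since 6 * 24 = 144 and 6 + 24 = 30).
So x^2 + 30x + 144 = (x + 6)(x + 24) = 0
Setting each factor to zero: x = -6 or x = -24

x = -24, x = -6


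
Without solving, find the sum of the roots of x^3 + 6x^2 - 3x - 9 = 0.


By Vieta's formulas for x^3 + bx^2 + cx + d = 0:
  r1 + r2 + r3 = -b/a = -6
  r1*r2 + r1*r3 + r2*r3 = c/a = -3
  r1*r2*r3 = -d/a = 9


Sum = -6


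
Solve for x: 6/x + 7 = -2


Subtract 7 from both sides: 6/x = -9
Multiply both sides by x: 6 = -9 * x
Divide by -9: x = -2/3

x = -2/3


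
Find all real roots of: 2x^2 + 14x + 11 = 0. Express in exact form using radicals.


Using the quadratic formula: x = (-b ± sqrt(b^2 - 4ac)) / (2a)
Here a = 2, b = 14, c = 11
Discriminant = b^2 - 4ac = 14^2 - 4(2)(11) = 196 - 88 = 108
Since discriminant = 108 > 0, there are two real roots.
x = (-14 ± 6*sqrt(3)) / 4
Simplifying: x = (-7 ± 3*sqrt(3)) / 2
Numerically: x ≈ -0.9019 or x ≈ -6.0981

x = (-7 + 3*sqrt(3)) / 2 or x = (-7 - 3*sqrt(3)) / 2


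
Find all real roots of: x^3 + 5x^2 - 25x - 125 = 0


Let p(x) = x^3 + 5x^2 - 25x - 125. By the rational root theorem (leading coefficient 1), any rational root is an integer divisor of 125: try ±1, ±2, ... in turn.
Test x = 1: value = -144 ≠ 0.
Test x = -1: value = -96 ≠ 0.
Test x = 5: value = 0 ✓, so (x - 5) is a factor.
Synthetic division by (x - 5): bring down 1; 1(5) + 5 = 10; 10(5) - 25 = 25; 25(5) - 125 = 0 → quotient x^2 + 10x + 25, remainder 0.
Solve the quadratic x^2 + 10x + 25 = 0: discriminant = 10^2 - 4(1)(25) = 100 - 100 = 0.
Discriminant = 0, so a double root: x = -10/2 = -5.

x = -5 (multiplicity 2), x = 5


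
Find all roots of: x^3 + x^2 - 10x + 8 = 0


Let p(x) = x^3 + x^2 - 10x + 8. By the rational root theorem (leading coefficient 1), any rational root is an integer divisor of 8: try ±1, ±2, ... in turn.
Test x = 1: value = 0 ✓, so (x - 1) is a factor.
Synthetic division by (x - 1): bring down 1; 1(1) + 1 = 2; 2(1) - 10 = -8; (-8)(1) + 8 = 0 → quotient x^2 + 2x - 8, remainder 0.
Solve the quadratic x^2 + 2x - 8 = 0: discriminant = 2^2 - 4(1)(-8) = 4 + 32 = 36.
sqrt(36) = 6, so x = (-2 ± 6)/2: x = 2 or x = -4.
Collecting all roots found:

x = -4, x = 1, x = 2


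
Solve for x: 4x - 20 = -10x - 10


Starting with: 4x - 20 = -10x - 10
Move all x terms to left: (4 + 10)x = -10 + 20
Simplify: 14x = 10
Divide both sides by 14: x = 5/7

x = 5/7


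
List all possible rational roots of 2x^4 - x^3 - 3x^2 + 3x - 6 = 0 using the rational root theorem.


Rational root theorem: possible roots are ±p/q where:
  p divides the constant term (-6): p ∈ {1, 2, 3, 6}
  q divides the leading coefficient (2): q ∈ {1, 2}

All possible rational roots: -6, -3, -2, -3/2, -1, -1/2, 1/2, 1, 3/2, 2, 3, 6

-6, -3, -2, -3/2, -1, -1/2, 1/2, 1, 3/2, 2, 3, 6


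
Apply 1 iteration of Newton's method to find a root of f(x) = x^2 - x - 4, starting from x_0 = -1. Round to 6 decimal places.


Newton's method: x_(n+1) = x_n - f(x_n)/f'(x_n)
f(x) = x^2 - x - 4
f'(x) = 2x - 1

Iteration 1:
  f(-1.000000) = -2.000000
  f'(-1.000000) = -3.000000
  x_1 = -1.000000 - (-2.000000)/(-3.000000) = -1.666667

x_1 = -1.666667


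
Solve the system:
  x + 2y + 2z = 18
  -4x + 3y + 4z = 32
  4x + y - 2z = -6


Using Cramer's rule. Expand each determinant along the first row.
D  = 1*[3*(-2) - 4*1] - 2*[(-4)*(-2) - 4*4] + 2*[(-4)*1 - 3*4]
  = 1*(-10) - 2*(-8) + 2*(-16) = -26
Dx = 18*[3*(-2) - 4*1] - 2*[32*(-2) - 4*(-6)] + 2*[32*1 - 3*(-6)]
  = 18*(-10) - 2*(-40) + 2*(50) = 0
Dy = 1*[32*(-2) - 4*(-6)] - 18*[(-4)*(-2) - 4*4] + 2*[(-4)*(-6) - 32*4]
  = 1*(-40) - 18*(-8) + 2*(-104) = -104
Dz = 1*[3*(-6) - 32*1] - 2*[(-4)*(-6) - 32*4] + 18*[(-4)*1 - 3*4]
  = 1*(-50) - 2*(-104) + 18*(-16) = -130
x = Dx/D = 0/-26 = 0, y = Dy/D = -104/-26 = 4, z = Dz/D = -130/-26 = 5
Check eq1: (1)(0) + (2)(4) + (2)(5) = 18 = 18 ✓
Check eq2: (-4)(0) + (3)(4) + (4)(5) = 32 = 32 ✓
Check eq3: (4)(0) + (1)(4) + (-2)(5) = -6 = -6 ✓

x = 0, y = 4, z = 5


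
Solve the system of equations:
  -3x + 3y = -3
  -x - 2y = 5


Using Cramer's rule:
Determinant D = (-3)(-2) - (-1)(3) = 6 + 3 = 9
Dx = (-3)(-2) - (5)(3) = 6 - 15 = -9
Dy = (-3)(5) - (-1)(-3) = -15 - 3 = -18
x = Dx/D = -9/9 = -1
y = Dy/D = -18/9 = -2

x = -1, y = -2


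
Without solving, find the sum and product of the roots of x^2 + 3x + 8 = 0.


By Vieta's formulas for ax^2 + bx + c = 0:
  Sum of roots = -b/a
  Product of roots = c/a

Here a = 1, b = 3, c = 8
Sum = -(3)/1 = -3
Product = 8/1 = 8

Sum = -3, Product = 8


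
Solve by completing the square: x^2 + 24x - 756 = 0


Start: x^2 + 24x - 756 = 0
Move constant: x^2 + 24x = 756
Half of 24 is 12, squared is 144
Add 144 to both sides: x^2 + 24x + 144 = 900
(x + 12)^2 = 900
x + 12 = ±30
x = -12 + 30 = 18 or x = -12 - 30 = -42

x = -42, x = 18


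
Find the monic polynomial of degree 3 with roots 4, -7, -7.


A monic polynomial with roots 4, -7, -7 is:
p(x) = (x - 4)(x + 7)(x + 7)
After multiplying by (x - 4): x - 4
After multiplying by (x + 7): x^2 + 3x - 28
After multiplying by (x + 7): x^3 + 10x^2 - 7x - 196

x^3 + 10x^2 - 7x - 196


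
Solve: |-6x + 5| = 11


An absolute value equation |expr| = 11 gives two cases:
Case 1: -6x + 5 = 11
  -6x = 6, so x = -1
Case 2: -6x + 5 = -11
  -6x = -16, so x = 8/3

x = -1, x = 8/3


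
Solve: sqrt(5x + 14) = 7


Square both sides: 5x + 14 = 7^2 = 49
5x = 49 - 14 = 35
x = 7
Check: sqrt(5*7 + 14) = sqrt(49) = 7 ✓

x = 7


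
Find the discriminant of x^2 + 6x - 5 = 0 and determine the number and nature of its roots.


For ax^2 + bx + c = 0, discriminant D = b^2 - 4ac
Here a = 1, b = 6, c = -5
D = (6)^2 - 4(1)(-5) = 36 + 20 = 56

D = 56 > 0 but not a perfect square
The equation has 2 distinct real irrational roots.

Discriminant = 56, 2 distinct real irrational roots


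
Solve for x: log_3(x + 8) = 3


Convert to exponential form: x + 8 = 3^3 = 27
x = 27 - 8 = 19
Check: log_3(19 + 8) = log_3(27) = log_3(27) = 3 ✓

x = 19


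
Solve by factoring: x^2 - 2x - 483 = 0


We need two numbers that multiply to -483 and add to -2.
Those numbers are 21 and -23 (since 21 * (-23) = -483 and 21 + (-23) = -2).
So x^2 - 2x - 483 = (x + 21)(x - 23) = 0
Setting each factor to zero: x = -21 or x = 23

x = -21, x = 23


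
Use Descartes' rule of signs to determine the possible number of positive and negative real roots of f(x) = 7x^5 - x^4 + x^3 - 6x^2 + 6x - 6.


Descartes' rule of signs:

For positive roots, count sign changes in f(x) = 7x^5 - x^4 + x^3 - 6x^2 + 6x - 6:
Signs of coefficients: +, -, +, -, +, -
Number of sign changes: 5
Possible positive real roots: 5, 3, 1

For negative roots, examine f(-x) = -7x^5 - x^4 - x^3 - 6x^2 - 6x - 6:
Signs of coefficients: -, -, -, -, -, -
Number of sign changes: 0
Possible negative real roots: 0

Positive roots: 5 or 3 or 1; Negative roots: 0


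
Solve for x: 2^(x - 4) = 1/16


Express both sides with the same base.
1/16 = 2^(-4)
Since the bases match, equate exponents: x - 4 = -4
So x = -4 - (-4) = 0

x = 0


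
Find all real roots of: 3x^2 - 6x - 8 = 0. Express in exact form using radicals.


Using the quadratic formula: x = (-b ± sqrt(b^2 - 4ac)) / (2a)
Here a = 3, b = -6, c = -8
Discriminant = b^2 - 4ac = (-6)^2 - 4(3)(-8) = 36 + 96 = 132
Since discriminant = 132 > 0, there are two real roots.
x = (6 ± 2*sqrt(33)) / 6
Simplifying: x = (3 ± sqrt(33)) / 3
Numerically: x ≈ 2.9149 or x ≈ -0.9149

x = (3 + sqrt(33)) / 3 or x = (3 - sqrt(33)) / 3


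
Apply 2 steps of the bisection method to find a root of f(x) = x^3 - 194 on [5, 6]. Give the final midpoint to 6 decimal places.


f(x) = x^3 - 194
f(5) = -69 < 0
f(6) = 22 > 0

Step 1: midpoint = (5.000000 + 6.000000)/2 = 5.500000
  f(5.500000) = -27.625000
  f(mid) < 0, so root is in [5.500000, 6.000000]

Step 2: midpoint = (5.500000 + 6.000000)/2 = 5.750000
  f(5.750000) = -3.890625
  f(mid) < 0, so root is in [5.750000, 6.000000]

midpoint = 5.750000


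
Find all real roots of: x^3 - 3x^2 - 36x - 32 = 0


Let p(x) = x^3 - 3x^2 - 36x - 32. By the rational root theorem (leading coefficient 1), any rational root is an integer divisor of 32: try ±1, ±2, ... in turn.
Test x = 1: value = -70 ≠ 0.
Test x = -1: value = 0 ✓, so (x + 1) is a factor.
Synthetic division by (x + 1): bring down 1; 1(-1) - 3 = -4; (-4)(-1) - 36 = -32; (-32)(-1) - 32 = 0 → quotient x^2 - 4x - 32, remainder 0.
Solve the quadratic x^2 - 4x - 32 = 0: discriminant = (-4)^2 - 4(1)(-32) = 16 + 128 = 144.
sqrt(144) = 12, so x = (4 ± 12)/2: x = 8 or x = -4.

x = -4, x = -1, x = 8


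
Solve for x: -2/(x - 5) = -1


Multiply both sides by (x - 5): -2 = -1(x - 5)
Distribute: -2 = -x + 5
-x = -2 - 5 = -7
x = 7

x = 7


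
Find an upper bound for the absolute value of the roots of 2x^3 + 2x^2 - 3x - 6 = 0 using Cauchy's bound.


Cauchy's bound: all roots r satisfy |r| <= 1 + max(|a_i/a_n|) for i = 0,...,n-1
where a_n is the leading coefficient.

Coefficients: [2, 2, -3, -6]
Leading coefficient a_n = 2
Ratios |a_i/a_n|: 1, 3/2, 3
Maximum ratio: 3
Cauchy's bound: |r| <= 1 + 3 = 4

Upper bound = 4


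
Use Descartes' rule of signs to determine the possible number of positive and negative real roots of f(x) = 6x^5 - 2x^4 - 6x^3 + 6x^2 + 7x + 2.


Descartes' rule of signs:

For positive roots, count sign changes in f(x) = 6x^5 - 2x^4 - 6x^3 + 6x^2 + 7x + 2:
Signs of coefficients: +, -, -, +, +, +
Number of sign changes: 2
Possible positive real roots: 2, 0

For negative roots, examine f(-x) = -6x^5 - 2x^4 + 6x^3 + 6x^2 - 7x + 2:
Signs of coefficients: -, -, +, +, -, +
Number of sign changes: 3
Possible negative real roots: 3, 1

Positive roots: 2 or 0; Negative roots: 3 or 1


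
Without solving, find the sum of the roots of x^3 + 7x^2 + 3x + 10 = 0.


By Vieta's formulas for x^3 + bx^2 + cx + d = 0:
  r1 + r2 + r3 = -b/a = -7
  r1*r2 + r1*r3 + r2*r3 = c/a = 3
  r1*r2*r3 = -d/a = -10


Sum = -7


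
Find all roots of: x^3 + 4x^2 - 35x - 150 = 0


Let p(x) = x^3 + 4x^2 - 35x - 150. By the rational root theorem (leading coefficient 1), any rational root is an integer divisor of 150: try ±1, ±2, ... in turn.
Test x = 1: value = -180 ≠ 0.
Test x = -1: value = -112 ≠ 0.
Test x = 2: value = -196 ≠ 0.
Test x = -2: value = -72 ≠ 0.
Test x = 3: value = -192 ≠ 0.
Test x = -3: value = -36 ≠ 0.
Test x = 5: value = -100 ≠ 0.
Test x = -5: value = 0 ✓, so (x + 5) is a factor.
Synthetic division by (x + 5): bring down 1; 1(-5) + 4 = -1; (-1)(-5) - 35 = -30; (-30)(-5) - 150 = 0 → quotient x^2 - x - 30, remainder 0.
Solve the quadratic x^2 - x - 30 = 0: discriminant = (-1)^2 - 4(1)(-30) = 1 + 120 = 121.
sqrt(121) = 11, so x = (1 ± 11)/2: x = 6 or x = -5.
Collecting all roots found:

x = -5 (multiplicity 2), x = 6


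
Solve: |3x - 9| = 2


An absolute value equation |expr| = 2 gives two cases:
Case 1: 3x - 9 = 2
  3x = 11, so x = 11/3
Case 2: 3x - 9 = -2
  3x = 7, so x = 7/3

x = 7/3, x = 11/3


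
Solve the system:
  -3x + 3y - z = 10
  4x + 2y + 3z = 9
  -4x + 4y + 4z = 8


Using Cramer's rule. Expand each determinant along the first row.
D  = (-3)*[2*4 - 3*4] - 3*[4*4 - 3*(-4)] + (-1)*[4*4 - 2*(-4)]
  = (-3)*(-4) - 3*(28) + (-1)*(24) = -96
Dx = 10*[2*4 - 3*4] - 3*[9*4 - 3*8] + (-1)*[9*4 - 2*8]
  = 10*(-4) - 3*(12) + (-1)*(20) = -96
Dy = (-3)*[9*4 - 3*8] - 10*[4*4 - 3*(-4)] + (-1)*[4*8 - 9*(-4)]
  = (-3)*(12) - 10*(28) + (-1)*(68) = -384
Dz = (-3)*[2*8 - 9*4] - 3*[4*8 - 9*(-4)] + 10*[4*4 - 2*(-4)]
  = (-3)*(-20) - 3*(68) + 10*(24) = 96
x = Dx/D = -96/-96 = 1, y = Dy/D = -384/-96 = 4, z = Dz/D = 96/-96 = -1
Check eq1: (-3)(1) + (3)(4) + (-1)(-1) = 10 = 10 ✓
Check eq2: (4)(1) + (2)(4) + (3)(-1) = 9 = 9 ✓
Check eq3: (-4)(1) + (4)(4) + (4)(-1) = 8 = 8 ✓

x = 1, y = 4, z = -1


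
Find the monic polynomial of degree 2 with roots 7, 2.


A monic polynomial with roots 7, 2 is:
p(x) = (x - 7)(x - 2)
After multiplying by (x - 7): x - 7
After multiplying by (x - 2): x^2 - 9x + 14

x^2 - 9x + 14


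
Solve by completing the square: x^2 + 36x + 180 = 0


Start: x^2 + 36x + 180 = 0
Move constant: x^2 + 36x = -180
Half of 36 is 18, squared is 324
Add 324 to both sides: x^2 + 36x + 324 = 144
(x + 18)^2 = 144
x + 18 = ±12
x = -18 + 12 = -6 or x = -18 - 12 = -30

x = -30, x = -6


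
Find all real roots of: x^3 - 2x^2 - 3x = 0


The constant term is 0, so x = 0 is a root. Factor out x:
  x(x^2 - 2x - 3) = 0
Solve the quadratic x^2 - 2x - 3 = 0: discriminant = (-2)^2 - 4(1)(-3) = 4 + 12 = 16.
sqrt(16) = 4, so x = (2 ± 4)/2: x = 3 or x = -1.

x = -1, x = 0, x = 3


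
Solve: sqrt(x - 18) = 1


Square both sides: x - 18 = 1^2 = 1
x = 1 + 18 = 19
x = 19
Check: sqrt(1*19 - 18) = sqrt(1) = 1 ✓

x = 19


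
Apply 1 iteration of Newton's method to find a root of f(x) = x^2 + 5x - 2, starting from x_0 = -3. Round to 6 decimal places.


Newton's method: x_(n+1) = x_n - f(x_n)/f'(x_n)
f(x) = x^2 + 5x - 2
f'(x) = 2x + 5

Iteration 1:
  f(-3.000000) = -8.000000
  f'(-3.000000) = -1.000000
  x_1 = -3.000000 - (-8.000000)/(-1.000000) = -11.000000

x_1 = -11.000000


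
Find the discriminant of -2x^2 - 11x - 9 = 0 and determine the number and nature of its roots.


For ax^2 + bx + c = 0, discriminant D = b^2 - 4ac
Here a = -2, b = -11, c = -9
D = (-11)^2 - 4(-2)(-9) = 121 - 72 = 49

D = 49 > 0 and is a perfect square (sqrt = 7)
The equation has 2 distinct real rational roots.

Discriminant = 49, 2 distinct real rational roots


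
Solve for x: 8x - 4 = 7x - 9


Starting with: 8x - 4 = 7x - 9
Move all x terms to left: (8 - 7)x = -9 + 4
Simplify: x = -5
Divide both sides by 1: x = -5

x = -5


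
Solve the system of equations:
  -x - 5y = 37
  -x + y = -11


Using Cramer's rule:
Determinant D = (-1)(1) - (-1)(-5) = -1 - 5 = -6
Dx = (37)(1) - (-11)(-5) = 37 - 55 = -18
Dy = (-1)(-11) - (-1)(37) = 11 + 37 = 48
x = Dx/D = -18/-6 = 3
y = Dy/D = 48/-6 = -8

x = 3, y = -8


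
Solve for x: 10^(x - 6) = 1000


Express both sides with the same base.
1000 = 10^3
Since the bases match, equate exponents: x - 6 = 3
So x = 3 - (-6) = 9

x = 9


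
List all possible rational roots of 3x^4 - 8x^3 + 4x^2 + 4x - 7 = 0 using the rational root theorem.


Rational root theorem: possible roots are ±p/q where:
  p divides the constant term (-7): p ∈ {1, 7}
  q divides the leading coefficient (3): q ∈ {1, 3}

All possible rational roots: -7, -7/3, -1, -1/3, 1/3, 1, 7/3, 7

-7, -7/3, -1, -1/3, 1/3, 1, 7/3, 7


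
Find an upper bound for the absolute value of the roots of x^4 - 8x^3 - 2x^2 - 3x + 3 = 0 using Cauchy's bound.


Cauchy's bound: all roots r satisfy |r| <= 1 + max(|a_i/a_n|) for i = 0,...,n-1
where a_n is the leading coefficient.

Coefficients: [1, -8, -2, -3, 3]
Leading coefficient a_n = 1
Ratios |a_i/a_n|: 8, 2, 3, 3
Maximum ratio: 8
Cauchy's bound: |r| <= 1 + 8 = 9

Upper bound = 9


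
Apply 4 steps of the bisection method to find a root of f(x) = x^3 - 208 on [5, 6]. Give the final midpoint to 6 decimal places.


f(x) = x^3 - 208
f(5) = -83 < 0
f(6) = 8 > 0

Step 1: midpoint = (5.000000 + 6.000000)/2 = 5.500000
  f(5.500000) = -41.625000
  f(mid) < 0, so root is in [5.500000, 6.000000]

Step 2: midpoint = (5.500000 + 6.000000)/2 = 5.750000
  f(5.750000) = -17.890625
  f(mid) < 0, so root is in [5.750000, 6.000000]

Step 3: midpoint = (5.750000 + 6.000000)/2 = 5.875000
  f(5.875000) = -5.220703
  f(mid) < 0, so root is in [5.875000, 6.000000]

Step 4: midpoint = (5.875000 + 6.000000)/2 = 5.937500
  f(5.937500) = 1.320068
  f(mid) > 0, so root is in [5.875000, 5.937500]

midpoint = 5.937500


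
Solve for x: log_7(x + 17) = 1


Convert to exponential form: x + 17 = 7^1 = 7
x = 7 - 17 = -10
Check: log_7(-10 + 17) = log_7(7) = log_7(7) = 1 ✓

x = -10


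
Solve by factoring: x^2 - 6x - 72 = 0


We need two numbers that multiply to -72 and add to -6.
Those numbers are -12 and 6 (since (-12) * 6 = -72 and (-12) + 6 = -6).
So x^2 - 6x - 72 = (x - 12)(x + 6) = 0
Setting each factor to zero: x = 12 or x = -6

x = -6, x = 12


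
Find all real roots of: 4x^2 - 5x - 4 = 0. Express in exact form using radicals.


Using the quadratic formula: x = (-b ± sqrt(b^2 - 4ac)) / (2a)
Here a = 4, b = -5, c = -4
Discriminant = b^2 - 4ac = (-5)^2 - 4(4)(-4) = 25 + 64 = 89
Since discriminant = 89 > 0, there are two real roots.
x = (5 ± sqrt(89)) / 8
Numerically: x ≈ 1.8042 or x ≈ -0.5542

x = (5 + sqrt(89)) / 8 or x = (5 - sqrt(89)) / 8


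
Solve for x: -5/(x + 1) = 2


Multiply both sides by (x + 1): -5 = 2(x + 1)
Distribute: -5 = 2x + 2
2x = -5 - 2 = -7
x = -7/2

x = -7/2


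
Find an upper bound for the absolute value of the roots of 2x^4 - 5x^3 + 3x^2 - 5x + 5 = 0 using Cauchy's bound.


Cauchy's bound: all roots r satisfy |r| <= 1 + max(|a_i/a_n|) for i = 0,...,n-1
where a_n is the leading coefficient.

Coefficients: [2, -5, 3, -5, 5]
Leading coefficient a_n = 2
Ratios |a_i/a_n|: 5/2, 3/2, 5/2, 5/2
Maximum ratio: 5/2
Cauchy's bound: |r| <= 1 + 5/2 = 7/2

Upper bound = 7/2


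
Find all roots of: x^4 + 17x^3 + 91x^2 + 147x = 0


The constant term is 0, so x = 0 is a root. Factor out x:
  x^3 + 17x^2 + 91x + 147 = 0
Let p(x) = x^3 + 17x^2 + 91x + 147. By the rational root theorem (leading coefficient 1), any rational root is an integer divisor of 147: try ±1, ±2, ... in turn.
Test x = 1: value = 256 ≠ 0.
Test x = -1: value = 72 ≠ 0.
Test x = 3: value = 600 ≠ 0.
Test x = -3: value = 0 ✓, so (x + 3) is a factor.
Synthetic division by (x + 3): bring down 1; 1(-3) + 17 = 14; 14(-3) + 91 = 49; 49(-3) + 147 = 0 → quotient x^2 + 14x + 49, remainder 0.
Solve the quadratic x^2 + 14x + 49 = 0: discriminant = 14^2 - 4(1)(49) = 196 - 196 = 0.
Discriminant = 0, so a double root: x = -14/2 = -7.
Collecting all roots found:

x = -7 (multiplicity 2), x = -3, x = 0


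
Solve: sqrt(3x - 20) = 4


Square both sides: 3x - 20 = 4^2 = 16
3x = 16 + 20 = 36
x = 12
Check: sqrt(3*12 - 20) = sqrt(16) = 4 ✓

x = 12


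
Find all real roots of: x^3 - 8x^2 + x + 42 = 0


Let p(x) = x^3 - 8x^2 + x + 42. By the rational root theorem (leading coefficient 1), any rational root is an integer divisor of 42: try ±1, ±2, ... in turn.
Test x = 1: value = 36 ≠ 0.
Test x = -1: value = 32 ≠ 0.
Test x = 2: value = 20 ≠ 0.
Test x = -2: value = 0 ✓, so (x + 2) is a factor.
Synthetic division by (x + 2): bring down 1; 1(-2) - 8 = -10; (-10)(-2) + 1 = 21; 21(-2) + 42 = 0 → quotient x^2 - 10x + 21, remainder 0.
Solve the quadratic x^2 - 10x + 21 = 0: discriminant = (-10)^2 - 4(1)(21) = 100 - 84 = 16.
sqrt(16) = 4, so x = (10 ± 4)/2: x = 7 or x = 3.

x = -2, x = 3, x = 7


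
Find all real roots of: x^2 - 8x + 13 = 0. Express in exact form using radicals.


Using the quadratic formula: x = (-b ± sqrt(b^2 - 4ac)) / (2a)
Here a = 1, b = -8, c = 13
Discriminant = b^2 - 4ac = (-8)^2 - 4(1)(13) = 64 - 52 = 12
Since discriminant = 12 > 0, there are two real roots.
x = (8 ± 2*sqrt(3)) / 2
Simplifying: x = 4 ± sqrt(3)
Numerically: x ≈ 5.7321 or x ≈ 2.2679

x = 4 + sqrt(3) or x = 4 - sqrt(3)


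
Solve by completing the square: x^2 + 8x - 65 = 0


Start: x^2 + 8x - 65 = 0
Move constant: x^2 + 8x = 65
Half of 8 is 4, squared is 16
Add 16 to both sides: x^2 + 8x + 16 = 81
(x + 4)^2 = 81
x + 4 = ±9
x = -4 + 9 = 5 or x = -4 - 9 = -13

x = -13, x = 5


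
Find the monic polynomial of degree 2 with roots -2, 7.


A monic polynomial with roots -2, 7 is:
p(x) = (x + 2)(x - 7)
After multiplying by (x + 2): x + 2
After multiplying by (x - 7): x^2 - 5x - 14

x^2 - 5x - 14


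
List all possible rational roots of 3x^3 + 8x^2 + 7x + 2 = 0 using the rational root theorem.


Rational root theorem: possible roots are ±p/q where:
  p divides the constant term (2): p ∈ {1, 2}
  q divides the leading coefficient (3): q ∈ {1, 3}

All possible rational roots: -2, -1, -2/3, -1/3, 1/3, 2/3, 1, 2

-2, -1, -2/3, -1/3, 1/3, 2/3, 1, 2


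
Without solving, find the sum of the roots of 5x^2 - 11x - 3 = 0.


By Vieta's formulas for ax^2 + bx + c = 0:
  Sum of roots = -b/a
  Product of roots = c/a

Here a = 5, b = -11, c = -3
Sum = -(-11)/5 = 11/5
Product = -3/5 = -3/5

Sum = 11/5


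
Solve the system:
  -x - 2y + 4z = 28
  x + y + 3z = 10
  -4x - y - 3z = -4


Using Cramer's rule. Expand each determinant along the first row.
D  = (-1)*[1*(-3) - 3*(-1)] - (-2)*[1*(-3) - 3*(-4)] + 4*[1*(-1) - 1*(-4)]
  = (-1)*(0) - (-2)*(9) + 4*(3) = 30
Dx = 28*[1*(-3) - 3*(-1)] - (-2)*[10*(-3) - 3*(-4)] + 4*[10*(-1) - 1*(-4)]
  = 28*(0) - (-2)*(-18) + 4*(-6) = -60
Dy = (-1)*[10*(-3) - 3*(-4)] - 28*[1*(-3) - 3*(-4)] + 4*[1*(-4) - 10*(-4)]
  = (-1)*(-18) - 28*(9) + 4*(36) = -90
Dz = (-1)*[1*(-4) - 10*(-1)] - (-2)*[1*(-4) - 10*(-4)] + 28*[1*(-1) - 1*(-4)]
  = (-1)*(6) - (-2)*(36) + 28*(3) = 150
x = Dx/D = -60/30 = -2, y = Dy/D = -90/30 = -3, z = Dz/D = 150/30 = 5
Check eq1: (-1)(-2) + (-2)(-3) + (4)(5) = 28 = 28 ✓
Check eq2: (1)(-2) + (1)(-3) + (3)(5) = 10 = 10 ✓
Check eq3: (-4)(-2) + (-1)(-3) + (-3)(5) = -4 = -4 ✓

x = -2, y = -3, z = 5


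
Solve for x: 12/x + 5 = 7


Subtract 5 from both sides: 12/x = 2
Multiply both sides by x: 12 = 2 * x
Divide by 2: x = 6

x = 6


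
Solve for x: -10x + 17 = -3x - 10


Starting with: -10x + 17 = -3x - 10
Move all x terms to left: (-10 + 3)x = -10 - 17
Simplify: -7x = -27
Divide both sides by -7: x = 27/7

x = 27/7
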